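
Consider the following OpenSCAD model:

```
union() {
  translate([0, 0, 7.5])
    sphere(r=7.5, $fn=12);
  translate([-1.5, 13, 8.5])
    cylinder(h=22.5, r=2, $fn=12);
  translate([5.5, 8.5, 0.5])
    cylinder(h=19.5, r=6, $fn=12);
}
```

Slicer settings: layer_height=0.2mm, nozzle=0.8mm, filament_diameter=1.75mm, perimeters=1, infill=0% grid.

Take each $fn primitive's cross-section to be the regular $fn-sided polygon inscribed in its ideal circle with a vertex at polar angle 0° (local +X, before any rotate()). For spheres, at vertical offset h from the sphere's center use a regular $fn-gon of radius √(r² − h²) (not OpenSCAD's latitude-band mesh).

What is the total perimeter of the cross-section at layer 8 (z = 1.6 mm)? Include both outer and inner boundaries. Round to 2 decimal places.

62.02 mm

At z = 1.6 mm: the r=7.5 sphere slices to a regular 12-gon of circumradius 4.630 (√(r²−h²) with h=5.9 from center) (perimeter = 2·12·4.630·sin(180°/12) = 28.76 mm); the cylinder at (-1.5, 13) does not reach this height (z outside [8.5, 31]); the cylinder at (5.5, 8.5): section is a regular 12-gon, circumradius r=6 (perimeter = 2·12·6.000·sin(180°/12) = 37.27 mm); Combining (union): the regions partially overlap (shared area 0.47 mm²), so the edge portions inside another operand are dropped and the merged outline is re-measured after clipping — boundary = 62.02 mm. Overall, the cross-section is a single solid region. Total boundary length (outer) = 62.02 mm.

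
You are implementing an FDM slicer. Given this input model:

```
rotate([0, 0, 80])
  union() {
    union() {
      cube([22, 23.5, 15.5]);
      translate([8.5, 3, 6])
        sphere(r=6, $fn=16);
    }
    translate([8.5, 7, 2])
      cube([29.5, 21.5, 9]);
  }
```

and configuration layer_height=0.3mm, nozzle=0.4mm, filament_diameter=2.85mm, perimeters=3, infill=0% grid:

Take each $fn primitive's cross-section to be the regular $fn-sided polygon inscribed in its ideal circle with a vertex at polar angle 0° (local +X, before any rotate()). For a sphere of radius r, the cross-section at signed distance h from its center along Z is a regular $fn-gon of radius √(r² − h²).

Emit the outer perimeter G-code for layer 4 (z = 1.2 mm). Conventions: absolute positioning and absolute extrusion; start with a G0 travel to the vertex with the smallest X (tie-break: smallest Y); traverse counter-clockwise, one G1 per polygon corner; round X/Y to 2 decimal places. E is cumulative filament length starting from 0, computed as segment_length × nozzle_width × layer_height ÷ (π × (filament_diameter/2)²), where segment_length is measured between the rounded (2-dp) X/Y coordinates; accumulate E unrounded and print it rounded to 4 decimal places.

At z = 1.2 mm: the 22×23.5 cube contributes its full rectangle; the r=6 sphere at (8.5, 3) slices to a regular 16-gon of circumradius 3.600 (√(r²−h²) with h=4.8 from center); Merging all regions: the regions partially overlap (shared area 38.24 mm²), so overlapping operands fuse into one piece — 1 connected region; the cube at (8.5, 7) is absent (z outside [2, 11]); Combining (union): only the result so far is present, so the union is just that shape — 1 connected region; (whole slice rotated 80° about Z — lengths, areas and connectivity unchanged). The outline is a single polygon with 9 vertices. Extrusion per mm of travel: 0.4 × 0.3 / (π × 1.425²) = 0.018811. Accumulating E over each segment gives final E = 1.7166.

G0 X-23.14 Y4.08 Z1.20
G1 X0.00 Y0.00 E0.4420
G1 X1.15 Y6.53 E0.5667
G1 X1.56 Y6.96 E0.5779
G1 X2.07 Y8.27 E0.6043
G1 X2.04 Y9.67 E0.6307
G1 X1.80 Y10.21 E0.6418
G1 X3.82 Y21.67 E0.8607
G1 X-19.32 Y25.75 E1.3027
G1 X-23.14 Y4.08 E1.7166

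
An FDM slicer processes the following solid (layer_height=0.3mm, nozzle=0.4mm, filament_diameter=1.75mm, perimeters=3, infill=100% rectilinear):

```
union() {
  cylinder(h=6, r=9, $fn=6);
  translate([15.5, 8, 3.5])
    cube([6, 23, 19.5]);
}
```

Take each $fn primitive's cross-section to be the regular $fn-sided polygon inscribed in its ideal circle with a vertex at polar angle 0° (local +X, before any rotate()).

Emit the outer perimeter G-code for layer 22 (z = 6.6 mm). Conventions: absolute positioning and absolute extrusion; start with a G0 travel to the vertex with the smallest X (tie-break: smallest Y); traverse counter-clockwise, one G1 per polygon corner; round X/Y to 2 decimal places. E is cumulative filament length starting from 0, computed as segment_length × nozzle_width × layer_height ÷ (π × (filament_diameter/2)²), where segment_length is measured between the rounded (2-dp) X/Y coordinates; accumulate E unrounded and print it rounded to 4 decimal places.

G0 X15.50 Y8.00 Z6.60
G1 X21.50 Y8.00 E0.2993
G1 X21.50 Y31.00 E1.4468
G1 X15.50 Y31.00 E1.7462
G1 X15.50 Y8.00 E2.8936

At z = 6.6 mm: the cylinder is absent (z outside [0, 6]); the 6×23 cube at (15.5, 8) contributes its full rectangle; Combining (union): only the 6×23 cube at (15.5, 8) is present, so the union is just that shape — 1 connected region. The outline is a single polygon with 4 vertices. Extrusion per mm of travel: 0.4 × 0.3 / (π × 0.875²) = 0.049890. Accumulating E over each segment gives final E = 2.8936.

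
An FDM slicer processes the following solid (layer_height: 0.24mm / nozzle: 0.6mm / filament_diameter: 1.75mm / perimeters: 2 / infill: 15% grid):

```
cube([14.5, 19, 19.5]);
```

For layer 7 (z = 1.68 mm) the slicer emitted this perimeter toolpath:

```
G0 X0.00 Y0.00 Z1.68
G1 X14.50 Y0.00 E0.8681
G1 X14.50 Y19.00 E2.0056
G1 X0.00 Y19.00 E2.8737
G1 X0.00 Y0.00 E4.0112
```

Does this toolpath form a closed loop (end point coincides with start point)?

Start point (G0): (0.00, 0.00). End point (last G1): the path returns to the start — closed.

yes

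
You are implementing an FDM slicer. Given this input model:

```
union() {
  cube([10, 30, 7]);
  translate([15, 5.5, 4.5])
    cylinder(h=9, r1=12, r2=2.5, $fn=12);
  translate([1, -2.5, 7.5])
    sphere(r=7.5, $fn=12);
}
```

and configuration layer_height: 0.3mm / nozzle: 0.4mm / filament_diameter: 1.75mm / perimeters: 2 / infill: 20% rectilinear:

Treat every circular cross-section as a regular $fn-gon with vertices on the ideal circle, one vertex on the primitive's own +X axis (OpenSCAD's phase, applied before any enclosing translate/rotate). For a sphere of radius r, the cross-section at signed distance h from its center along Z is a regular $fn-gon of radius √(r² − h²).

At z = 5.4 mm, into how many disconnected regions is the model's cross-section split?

1

At z = 5.4 mm: the 10×30 cube contributes its full rectangle; the cone at (15, 5.5) (r1=12→r2=2.5) has section circumradius 11.050 here — a regular 12-gon; the sphere at (1, -2.5): section is a regular 12-gon, circumradius = √(r²−h²) = √(7.5²−2.1²) = 7.200; Taking the union: the regions partially overlap (shared area 98.24 mm²), so overlapping operands fuse into one piece — 1 connected region. The result has 1 disconnected region.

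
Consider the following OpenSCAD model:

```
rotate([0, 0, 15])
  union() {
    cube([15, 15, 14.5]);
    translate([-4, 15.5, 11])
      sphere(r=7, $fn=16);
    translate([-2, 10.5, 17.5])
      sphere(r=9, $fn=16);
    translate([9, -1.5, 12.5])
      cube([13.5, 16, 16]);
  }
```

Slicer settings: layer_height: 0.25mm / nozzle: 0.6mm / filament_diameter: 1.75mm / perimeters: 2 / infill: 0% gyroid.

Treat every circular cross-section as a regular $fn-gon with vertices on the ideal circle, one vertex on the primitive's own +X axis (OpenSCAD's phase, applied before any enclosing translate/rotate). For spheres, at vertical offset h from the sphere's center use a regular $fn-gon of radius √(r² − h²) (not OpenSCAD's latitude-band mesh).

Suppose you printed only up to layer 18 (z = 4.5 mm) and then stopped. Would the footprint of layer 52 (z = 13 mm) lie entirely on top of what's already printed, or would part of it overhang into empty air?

Compare the two slices. At z = 4.5: the cube is present — its section is the full 15×15 rectangle (area 225.00 mm²); the sphere at (-4, 15.5): section is a regular 16-gon, circumradius = √(r²−h²) = √(7²−6.5²) = 2.598 (area = (16/2)·2.598²·sin(360°/16) = 20.66 mm²); the sphere at (-2, 10.5) does not reach this height (|z−center|=13.000 > r=9); the cube at (9, -1.5) is not intersected at this z (z outside [12.5, 28.5]); Combining (union): the 2 present regions are separate (no shared area or edge), so areas and boundary lengths simply add and each stays a separate island — area = 245.66 mm²; (whole slice rotated 15° about Z — lengths, areas and connectivity unchanged). At z = 13: the cube (footprint 15×15) is included at this height (area 225.00 mm²); the sphere at (-4, 15.5): section is a regular 16-gon, circumradius = √(r²−h²) = √(7²−2²) = 6.708 (area = (16/2)·6.708²·sin(360°/16) = 137.77 mm²); the r=9 sphere at (-2, 10.5) slices to a regular 16-gon of circumradius 7.794 (√(r²−h²) with h=4.5 from center) (area = (16/2)·7.794²·sin(360°/16) = 185.98 mm²); the cube at (9, -1.5) is present — its section is the full 13.5×16 rectangle (area 216.00 mm²); Merging all regions: the regions partially overlap — summed areas 764.75 mm² minus the doubly-counted overlap 226.80 mm² gives 537.95 mm² — area = 537.95 mm²; (whole slice rotated 15° about Z — lengths, areas and connectivity unchanged). Checking containment: at z = 13 the cross-section extends beyond the z = 4.5 cross-section by about 292.28 mm².

part overhangs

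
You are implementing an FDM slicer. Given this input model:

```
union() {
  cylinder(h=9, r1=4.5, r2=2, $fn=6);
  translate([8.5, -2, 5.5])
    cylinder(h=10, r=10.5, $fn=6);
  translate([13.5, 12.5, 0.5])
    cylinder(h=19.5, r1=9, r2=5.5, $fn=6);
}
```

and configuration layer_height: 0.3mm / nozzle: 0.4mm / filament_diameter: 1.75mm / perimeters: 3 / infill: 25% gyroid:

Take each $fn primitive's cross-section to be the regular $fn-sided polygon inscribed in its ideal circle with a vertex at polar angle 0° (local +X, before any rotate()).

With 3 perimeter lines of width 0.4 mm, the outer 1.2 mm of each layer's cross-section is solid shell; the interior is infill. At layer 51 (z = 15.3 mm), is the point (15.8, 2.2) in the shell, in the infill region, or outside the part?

shell

At z = 15.3 mm: the cone is absent (z outside [0, 9]); the r=10.5 cylinder at (8.5, -2) contributes a regular 6-gon of circumradius 10.5; the cone at (13.5, 12.5): at t=0.759 of its height the radius interpolates to r₁+(r₂−r₁)t = 6.344, giving a regular 6-gon of that circumradius; Taking the union: the regions partially overlap (shared area 0.30 mm²), so overlapping operands fuse into one piece — 1 connected region. Overall, the cross-section is a single solid region. The nearest boundary edge runs (13.80, 7.01)→(19.00, -2.00); distance from the point to it = 0.67 mm. The point is inside the cross-section, 0.67 mm from the nearest boundary — within the 1.2 mm shell band (3 × 0.4).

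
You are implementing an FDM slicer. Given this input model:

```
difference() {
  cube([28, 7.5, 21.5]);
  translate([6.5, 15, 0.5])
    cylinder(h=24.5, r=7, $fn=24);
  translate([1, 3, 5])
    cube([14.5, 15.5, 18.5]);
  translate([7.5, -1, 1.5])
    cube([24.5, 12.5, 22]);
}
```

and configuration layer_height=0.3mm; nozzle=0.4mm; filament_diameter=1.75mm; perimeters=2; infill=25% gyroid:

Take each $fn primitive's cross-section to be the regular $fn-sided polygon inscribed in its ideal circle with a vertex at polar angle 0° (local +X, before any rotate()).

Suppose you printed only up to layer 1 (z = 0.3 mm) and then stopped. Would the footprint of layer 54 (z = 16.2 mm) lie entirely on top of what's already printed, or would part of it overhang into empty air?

Compare the two slices. At z = 0.3: the 28×7.5 cube contributes its full rectangle (area 210.00 mm²); the cylinder at (6.5, 15) does not reach this height (z outside [0.5, 25]); the cube at (1, 3) is absent (z outside [5, 23.5]); the cube at (7.5, -1) does not reach this height (z outside [1.5, 23.5]); After the difference (first − rest): none of the subtracted shapes is present at this height, so the 28×7.5 cube is unchanged — area = 210.00 mm². At z = 16.2: the cube is present — its section is the full 28×7.5 rectangle (area 210.00 mm²); the cylinder at (6.5, 15): section is a regular 24-gon, circumradius r=7 (area = (24/2)·7.000²·sin(360°/24) = 152.19 mm²); the 14.5×15.5 cube at (1, 3) contributes its full rectangle (area 224.75 mm²); the cube at (7.5, -1) (footprint 24.5×12.5) is included at this height (area 306.25 mm²); After the difference (first − rest): starting from the 28×7.5 cube (210.00 mm²), the r=7 cylinder at (6.5, 15) misses the remaining region (no effect); the 14.5×15.5 cube at (1, 3) partially overlaps it — only the 65.25 mm² overlap (of its 224.75 mm²) is removed, clipping the outline; the 24.5×12.5 cube at (7.5, -1) partially overlaps it — only the 117.75 mm² overlap (of its 306.25 mm²) is removed, clipping the outline — area = 27.00 mm². Checking containment: the cross-section at z = 16.2 is a subset of the cross-section at z = 0.3.

entirely on top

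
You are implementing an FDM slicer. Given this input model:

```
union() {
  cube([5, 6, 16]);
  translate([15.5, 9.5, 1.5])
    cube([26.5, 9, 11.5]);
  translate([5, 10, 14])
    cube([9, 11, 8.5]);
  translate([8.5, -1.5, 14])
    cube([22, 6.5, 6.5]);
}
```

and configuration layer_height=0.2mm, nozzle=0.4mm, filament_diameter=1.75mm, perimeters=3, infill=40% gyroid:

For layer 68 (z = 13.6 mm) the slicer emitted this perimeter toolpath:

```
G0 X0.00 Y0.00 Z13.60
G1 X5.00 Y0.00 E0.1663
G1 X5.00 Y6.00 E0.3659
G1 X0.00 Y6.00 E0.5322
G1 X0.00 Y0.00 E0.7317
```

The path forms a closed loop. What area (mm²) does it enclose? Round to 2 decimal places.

30.00 mm²

Apply the shoelace formula to the sequence of (X, Y) vertices; enclosed area = 30.00 mm².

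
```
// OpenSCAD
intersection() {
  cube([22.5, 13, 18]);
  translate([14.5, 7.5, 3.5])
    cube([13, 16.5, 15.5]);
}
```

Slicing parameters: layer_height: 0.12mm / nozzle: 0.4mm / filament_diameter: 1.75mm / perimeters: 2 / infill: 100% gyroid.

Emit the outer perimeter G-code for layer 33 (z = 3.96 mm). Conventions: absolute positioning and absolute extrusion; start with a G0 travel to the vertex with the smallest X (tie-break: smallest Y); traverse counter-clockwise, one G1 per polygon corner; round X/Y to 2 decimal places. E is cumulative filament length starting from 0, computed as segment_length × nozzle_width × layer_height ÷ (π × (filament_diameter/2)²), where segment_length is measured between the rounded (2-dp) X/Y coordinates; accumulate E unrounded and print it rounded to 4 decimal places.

G0 X14.50 Y7.50 Z3.96
G1 X22.50 Y7.50 E0.1596
G1 X22.50 Y13.00 E0.2694
G1 X14.50 Y13.00 E0.4291
G1 X14.50 Y7.50 E0.5388

At z = 3.96 mm: the cube is present — its section is the full 22.5×13 rectangle; the 13×16.5 cube at (14.5, 7.5) contributes its full rectangle; Taking the intersection: the 13×16.5 cube at (14.5, 7.5) partially overlaps the 22.5×13 cube; clipping to the common part keeps 44.00 mm² — 1 connected region. The outline is a single polygon with 4 vertices. Extrusion per mm of travel: 0.4 × 0.12 / (π × 0.875²) = 0.019956. Accumulating E over each segment gives final E = 0.5388.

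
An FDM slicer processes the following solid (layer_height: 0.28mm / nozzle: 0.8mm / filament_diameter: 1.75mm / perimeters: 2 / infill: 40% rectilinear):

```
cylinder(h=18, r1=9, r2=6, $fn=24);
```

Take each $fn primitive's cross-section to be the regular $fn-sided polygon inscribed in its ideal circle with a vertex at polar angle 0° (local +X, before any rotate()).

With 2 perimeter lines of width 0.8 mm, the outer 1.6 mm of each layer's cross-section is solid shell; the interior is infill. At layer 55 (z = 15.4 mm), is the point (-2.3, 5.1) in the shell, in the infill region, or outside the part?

shell

At z = 15.4 mm: the cone contributes a regular 24-gon of circumradius 6.433 (interpolated between r1=9 and r2=6 at t=0.856). Overall, the cross-section is a single solid region. The nearest boundary edge runs (-1.67, 6.21)→(-3.22, 5.57); distance from the point to it = 0.79 mm. The point is inside the cross-section, 0.79 mm from the nearest boundary — within the 1.6 mm shell band (2 × 0.8).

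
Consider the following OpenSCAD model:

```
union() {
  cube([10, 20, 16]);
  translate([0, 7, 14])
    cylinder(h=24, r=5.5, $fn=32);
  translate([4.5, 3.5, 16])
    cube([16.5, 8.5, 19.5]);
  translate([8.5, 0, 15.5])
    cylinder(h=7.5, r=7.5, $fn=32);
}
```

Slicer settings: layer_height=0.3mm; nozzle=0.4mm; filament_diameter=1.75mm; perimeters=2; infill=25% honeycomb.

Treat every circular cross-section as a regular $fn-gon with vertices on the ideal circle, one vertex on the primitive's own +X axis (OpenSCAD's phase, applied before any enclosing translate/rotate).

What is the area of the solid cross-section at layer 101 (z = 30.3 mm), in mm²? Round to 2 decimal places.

230.49 mm²

At z = 30.3 mm: the cube is not intersected at this z (z outside [0, 16]); the r=5.5 cylinder at (0, 7) contributes a regular 32-gon of circumradius 5.5 (area = (32/2)·5.500²·sin(360°/32) = 94.42 mm²); the cube at (4.5, 3.5) is present — its section is the full 16.5×8.5 rectangle (area 140.25 mm²); the cylinder at (8.5, 0) does not reach this height (z outside [15.5, 23]); Taking the union: the regions partially overlap — summed areas 234.67 mm² minus the doubly-counted overlap 4.18 mm² gives 230.49 mm² — area = 230.49 mm². Overall, the cross-section is a single solid region. Net area = 230.49 mm².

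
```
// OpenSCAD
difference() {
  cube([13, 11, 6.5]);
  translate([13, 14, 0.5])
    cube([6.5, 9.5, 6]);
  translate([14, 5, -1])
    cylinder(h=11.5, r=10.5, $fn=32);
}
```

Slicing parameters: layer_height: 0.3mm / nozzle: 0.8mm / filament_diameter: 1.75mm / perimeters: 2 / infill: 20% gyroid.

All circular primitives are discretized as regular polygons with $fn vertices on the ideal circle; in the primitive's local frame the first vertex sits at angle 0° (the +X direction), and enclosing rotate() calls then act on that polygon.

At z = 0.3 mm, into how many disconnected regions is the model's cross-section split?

At z = 0.3 mm: the cube (footprint 13×11) is included at this height; the cube at (13, 14) is absent (z outside [0.5, 6.5]); the r=10.5 cylinder at (14, 5) contributes a regular 32-gon of circumradius 10.5; After the difference (first − rest): starting from the 13×11 cube, the r=10.5 cylinder at (14, 5) partially overlaps it — only the 98.43 mm² overlap (of its 344.14 mm²) is removed, clipping the outline — 1 connected region. The result has 1 disconnected region.

1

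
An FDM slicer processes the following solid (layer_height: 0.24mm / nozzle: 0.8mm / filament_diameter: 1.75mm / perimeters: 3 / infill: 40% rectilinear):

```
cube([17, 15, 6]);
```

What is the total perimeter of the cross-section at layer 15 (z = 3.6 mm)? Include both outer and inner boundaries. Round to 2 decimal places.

At z = 3.6 mm: the 17×15 cube contributes its full rectangle (perimeter 64.00 mm). Overall, the cross-section is a single solid region. Total boundary length (outer) = 64.00 mm.

64.00 mm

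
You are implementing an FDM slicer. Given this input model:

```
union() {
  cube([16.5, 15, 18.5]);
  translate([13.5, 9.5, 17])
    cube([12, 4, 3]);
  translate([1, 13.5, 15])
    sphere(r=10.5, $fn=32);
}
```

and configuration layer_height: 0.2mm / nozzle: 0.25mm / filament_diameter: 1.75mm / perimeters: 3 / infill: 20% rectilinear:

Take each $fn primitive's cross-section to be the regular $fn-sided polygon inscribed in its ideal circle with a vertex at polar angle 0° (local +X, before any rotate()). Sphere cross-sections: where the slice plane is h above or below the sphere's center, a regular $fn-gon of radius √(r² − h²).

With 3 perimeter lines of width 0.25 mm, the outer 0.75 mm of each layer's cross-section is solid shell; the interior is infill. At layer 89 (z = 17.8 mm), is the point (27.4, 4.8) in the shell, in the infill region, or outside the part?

outside

At z = 17.8 mm: the cube (footprint 16.5×15) is included at this height; the cube at (13.5, 9.5) is present — its section is the full 12×4 rectangle; the sphere at (1, 13.5): section is a regular 32-gon, circumradius = √(r²−h²) = √(10.5²−2.8²) = 10.120; Taking the union: the regions partially overlap (shared area 118.56 mm²), so overlapping operands fuse into one piece — 1 connected region. Overall, the cross-section is a single solid region. The nearest boundary edge runs (25.50, 13.50)→(25.50, 9.50); distance from the point to it = 5.07 mm. The point is not inside any of the regions above, so it lies outside the cross-section (5.07 mm from the nearest boundary).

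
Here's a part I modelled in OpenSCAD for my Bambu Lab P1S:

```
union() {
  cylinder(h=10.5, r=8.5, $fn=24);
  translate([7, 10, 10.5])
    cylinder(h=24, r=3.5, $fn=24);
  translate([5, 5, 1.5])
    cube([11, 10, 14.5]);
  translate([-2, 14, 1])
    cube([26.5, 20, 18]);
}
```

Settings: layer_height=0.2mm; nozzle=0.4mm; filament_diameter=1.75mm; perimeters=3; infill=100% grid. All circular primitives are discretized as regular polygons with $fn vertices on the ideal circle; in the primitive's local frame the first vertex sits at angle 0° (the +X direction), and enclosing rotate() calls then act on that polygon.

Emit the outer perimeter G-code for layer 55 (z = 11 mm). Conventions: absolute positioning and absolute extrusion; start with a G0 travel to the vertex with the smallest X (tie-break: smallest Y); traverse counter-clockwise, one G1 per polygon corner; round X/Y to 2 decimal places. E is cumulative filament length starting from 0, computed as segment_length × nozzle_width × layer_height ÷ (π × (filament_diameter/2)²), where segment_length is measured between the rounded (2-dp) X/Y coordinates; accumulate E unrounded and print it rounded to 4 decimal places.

G0 X-2.00 Y14.00 Z11.00
G1 X5.00 Y14.00 E0.2328
G1 X5.00 Y12.84 E0.2714
G1 X4.53 Y12.47 E0.2913
G1 X3.97 Y11.75 E0.3216
G1 X3.62 Y10.91 E0.3519
G1 X3.50 Y10.00 E0.3824
G1 X3.62 Y9.09 E0.4130
G1 X3.97 Y8.25 E0.4432
G1 X4.53 Y7.53 E0.4736
G1 X5.00 Y7.16 E0.4935
G1 X5.00 Y5.00 E0.5653
G1 X16.00 Y5.00 E0.9312
G1 X16.00 Y14.00 E1.2305
G1 X24.50 Y14.00 E1.5132
G1 X24.50 Y34.00 E2.1784
G1 X-2.00 Y34.00 E3.0598
G1 X-2.00 Y14.00 E3.7250

At z = 11 mm: the cylinder does not reach this height (z outside [0, 10.5]); the r=3.5 cylinder at (7, 10) contributes a regular 24-gon of circumradius 3.5; the cube at (5, 5) (footprint 11×10) is included at this height; the cube at (-2, 14) (footprint 26.5×20) is included at this height; Taking the union: the regions partially overlap (shared area 43.14 mm²), so overlapping operands fuse into one piece — 1 connected region. The outline is a single polygon with 17 vertices. Extrusion per mm of travel: 0.4 × 0.2 / (π × 0.875²) = 0.033260. Accumulating E over each segment gives final E = 3.7250.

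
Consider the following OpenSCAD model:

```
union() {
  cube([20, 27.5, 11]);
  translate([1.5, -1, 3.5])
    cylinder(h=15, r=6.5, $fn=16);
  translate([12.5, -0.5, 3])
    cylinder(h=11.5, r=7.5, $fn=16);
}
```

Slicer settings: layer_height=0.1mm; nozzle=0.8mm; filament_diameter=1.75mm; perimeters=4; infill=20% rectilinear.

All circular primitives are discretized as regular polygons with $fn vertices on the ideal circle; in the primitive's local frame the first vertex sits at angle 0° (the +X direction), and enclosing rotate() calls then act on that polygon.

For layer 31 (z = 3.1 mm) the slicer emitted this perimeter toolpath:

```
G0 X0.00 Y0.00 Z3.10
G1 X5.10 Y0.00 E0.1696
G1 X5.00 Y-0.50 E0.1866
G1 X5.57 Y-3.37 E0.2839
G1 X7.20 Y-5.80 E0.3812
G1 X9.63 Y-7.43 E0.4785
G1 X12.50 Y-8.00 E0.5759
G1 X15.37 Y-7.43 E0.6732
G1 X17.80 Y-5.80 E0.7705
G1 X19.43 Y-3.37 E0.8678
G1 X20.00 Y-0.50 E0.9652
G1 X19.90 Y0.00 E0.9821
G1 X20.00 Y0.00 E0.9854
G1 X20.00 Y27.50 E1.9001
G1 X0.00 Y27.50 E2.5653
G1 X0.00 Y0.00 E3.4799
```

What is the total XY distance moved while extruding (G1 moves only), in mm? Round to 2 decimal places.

104.63 mm

Sum the Euclidean lengths of each G1 segment: total = 104.63 mm.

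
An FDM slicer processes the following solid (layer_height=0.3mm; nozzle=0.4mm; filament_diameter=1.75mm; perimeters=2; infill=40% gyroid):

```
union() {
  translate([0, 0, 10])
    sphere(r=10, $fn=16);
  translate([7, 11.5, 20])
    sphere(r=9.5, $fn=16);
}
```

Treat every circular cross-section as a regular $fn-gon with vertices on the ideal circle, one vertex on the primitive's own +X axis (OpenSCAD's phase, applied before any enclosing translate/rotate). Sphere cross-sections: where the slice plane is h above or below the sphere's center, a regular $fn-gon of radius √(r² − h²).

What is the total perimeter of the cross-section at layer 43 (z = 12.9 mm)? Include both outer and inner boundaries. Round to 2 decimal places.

At z = 12.9 mm: the sphere: section is a regular 16-gon, circumradius = √(r²−h²) = √(10²−2.9²) = 9.570 (perimeter = 2·16·9.570·sin(180°/16) = 59.75 mm); the r=9.5 sphere at (7, 11.5) slices to a regular 16-gon of circumradius 6.312 (√(r²−h²) with h=7.1 from center) (perimeter = 2·16·6.312·sin(180°/16) = 39.40 mm); Combining (union): the regions partially overlap (shared area 11.74 mm²), so the edge portions inside another operand are dropped and the merged outline is re-measured after clipping — boundary = 82.70 mm. Overall, the cross-section is a single solid region. Total boundary length (outer) = 82.70 mm.

82.70 mm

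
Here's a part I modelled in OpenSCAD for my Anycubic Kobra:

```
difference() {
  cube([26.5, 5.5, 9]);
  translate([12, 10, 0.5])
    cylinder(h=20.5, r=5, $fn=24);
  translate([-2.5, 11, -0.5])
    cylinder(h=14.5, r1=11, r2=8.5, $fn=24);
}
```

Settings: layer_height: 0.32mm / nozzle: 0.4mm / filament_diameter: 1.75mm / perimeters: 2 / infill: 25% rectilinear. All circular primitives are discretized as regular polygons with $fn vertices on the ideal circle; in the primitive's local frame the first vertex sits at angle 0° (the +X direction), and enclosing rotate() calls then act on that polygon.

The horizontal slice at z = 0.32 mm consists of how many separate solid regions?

At z = 0.32 mm: the 26.5×5.5 cube contributes its full rectangle; the cylinder at (12, 10) is absent (z outside [0.5, 21]); the cone at (-2.5, 11): at t=0.057 of its height the radius interpolates to r₁+(r₂−r₁)t = 10.859, giving a regular 24-gon of that circumradius; Taking the first minus the rest: starting from the 26.5×5.5 cube, the cone at (-2.5, 11) partially overlaps it — only the 21.86 mm² overlap (of its 366.21 mm²) is removed, clipping the outline — 1 connected region. The result has 1 disconnected region.

1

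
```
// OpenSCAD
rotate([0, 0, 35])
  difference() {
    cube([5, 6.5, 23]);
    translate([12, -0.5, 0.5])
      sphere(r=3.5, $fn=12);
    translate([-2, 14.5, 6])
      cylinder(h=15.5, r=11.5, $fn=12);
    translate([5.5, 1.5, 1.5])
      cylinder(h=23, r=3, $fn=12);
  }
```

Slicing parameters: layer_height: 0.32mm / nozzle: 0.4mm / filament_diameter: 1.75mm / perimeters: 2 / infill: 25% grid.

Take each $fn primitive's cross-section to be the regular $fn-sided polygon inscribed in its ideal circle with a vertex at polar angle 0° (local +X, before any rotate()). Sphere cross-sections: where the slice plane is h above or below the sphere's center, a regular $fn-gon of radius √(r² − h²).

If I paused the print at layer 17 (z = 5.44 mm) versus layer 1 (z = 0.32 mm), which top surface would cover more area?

layer 1 (z = 0.32 mm)

Layer 17 (z = 5.44): the 5×6.5 cube contributes its full rectangle (area 32.50 mm²); the sphere at (12, -0.5) does not reach this height (|z−center|=4.940 > r=3.5); the cylinder at (-2, 14.5) does not reach this height (z outside [6, 21.5]); the cylinder at (5.5, 1.5): section is a regular 12-gon, circumradius r=3 (area = (12/2)·3.000²·sin(360°/12) = 27.00 mm²); After the difference (first − rest): starting from the 5×6.5 cube (32.50 mm²), the r=3 cylinder at (5.5, 1.5) partially overlaps it — only the 8.73 mm² overlap (of its 27.00 mm²) is removed, clipping the outline — area = 23.77 mm²; (whole slice rotated 35° about Z — lengths, areas and connectivity unchanged). So its area = 23.77 mm². Layer 1 (z = 0.32): the 5×6.5 cube contributes its full rectangle (area 32.50 mm²); the r=3.5 sphere at (12, -0.5) contributes a regular 12-gon of circumradius √(3.5²−0.18²) = 3.495 (area = (12/2)·3.495²·sin(360°/12) = 36.65 mm²); the cylinder at (-2, 14.5) does not reach this height (z outside [6, 21.5]); the cylinder at (5.5, 1.5) is absent (z outside [1.5, 24.5]); After the difference (first − rest): starting from the 5×6.5 cube (32.50 mm²), the r=3.5 sphere at (12, -0.5) misses the remaining region (no effect) — area = 32.50 mm²; (rotated 35° about Z; rotation is an isometry so areas/perimeters/island counts are preserved). So its area = 32.50 mm². Layer 1 is larger (32.50 vs 23.77 mm²).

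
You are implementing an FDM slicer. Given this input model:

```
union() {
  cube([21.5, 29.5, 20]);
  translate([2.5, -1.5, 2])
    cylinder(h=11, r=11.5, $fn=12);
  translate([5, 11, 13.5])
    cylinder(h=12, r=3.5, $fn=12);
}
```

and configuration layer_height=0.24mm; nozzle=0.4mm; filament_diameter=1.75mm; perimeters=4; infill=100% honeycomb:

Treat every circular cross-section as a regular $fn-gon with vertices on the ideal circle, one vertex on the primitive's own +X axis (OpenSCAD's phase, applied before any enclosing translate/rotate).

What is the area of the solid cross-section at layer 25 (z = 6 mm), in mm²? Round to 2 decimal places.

At z = 6 mm: the cube is present — its section is the full 21.5×29.5 rectangle (area 634.25 mm²); the r=11.5 cylinder at (2.5, -1.5) contributes a regular 12-gon of circumradius 11.5 (area = (12/2)·11.500²·sin(360°/12) = 396.75 mm²); the cylinder at (5, 11) does not reach this height (z outside [13.5, 25.5]); Combining (union): the regions partially overlap — summed areas 1031.00 mm² minus the doubly-counted overlap 106.40 mm² gives 924.60 mm² — area = 924.60 mm². Overall, the cross-section is a single solid region. Net area = 924.60 mm².

924.60 mm²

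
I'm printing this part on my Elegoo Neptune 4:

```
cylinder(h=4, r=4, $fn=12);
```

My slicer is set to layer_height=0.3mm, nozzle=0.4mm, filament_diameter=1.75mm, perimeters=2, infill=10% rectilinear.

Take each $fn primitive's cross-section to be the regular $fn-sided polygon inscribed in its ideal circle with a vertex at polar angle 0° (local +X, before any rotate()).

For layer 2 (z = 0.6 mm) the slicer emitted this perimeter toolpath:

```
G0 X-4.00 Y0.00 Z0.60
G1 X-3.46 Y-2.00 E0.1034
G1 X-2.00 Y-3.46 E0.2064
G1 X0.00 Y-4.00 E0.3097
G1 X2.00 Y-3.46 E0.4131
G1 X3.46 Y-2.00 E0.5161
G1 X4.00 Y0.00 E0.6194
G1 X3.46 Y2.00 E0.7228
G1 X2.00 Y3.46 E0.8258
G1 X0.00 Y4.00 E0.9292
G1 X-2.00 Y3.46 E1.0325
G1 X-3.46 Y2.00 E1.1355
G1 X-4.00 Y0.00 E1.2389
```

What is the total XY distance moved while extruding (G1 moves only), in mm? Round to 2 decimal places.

Sum the Euclidean lengths of each G1 segment: total = 24.83 mm.

24.83 mm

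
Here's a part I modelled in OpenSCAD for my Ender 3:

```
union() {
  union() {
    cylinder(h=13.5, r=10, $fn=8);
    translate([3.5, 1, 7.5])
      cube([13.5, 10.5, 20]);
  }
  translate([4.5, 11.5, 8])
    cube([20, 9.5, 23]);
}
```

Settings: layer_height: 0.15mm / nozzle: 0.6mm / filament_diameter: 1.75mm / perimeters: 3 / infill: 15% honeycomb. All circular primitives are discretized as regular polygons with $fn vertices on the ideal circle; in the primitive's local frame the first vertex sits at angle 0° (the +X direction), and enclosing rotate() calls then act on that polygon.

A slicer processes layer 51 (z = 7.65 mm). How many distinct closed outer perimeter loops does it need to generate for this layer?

1

At z = 7.65 mm: the r=10 cylinder contributes a regular 8-gon of circumradius 10; the 13.5×10.5 cube at (3.5, 1) contributes its full rectangle; Merging all regions: the regions partially overlap (shared area 31.95 mm²), so overlapping operands fuse into one piece — 1 connected region; the cube at (4.5, 11.5) is absent (z outside [8, 31]); Taking the union: only that combined region is present, so the union is just that shape — 1 connected region. The result has 1 disconnected region.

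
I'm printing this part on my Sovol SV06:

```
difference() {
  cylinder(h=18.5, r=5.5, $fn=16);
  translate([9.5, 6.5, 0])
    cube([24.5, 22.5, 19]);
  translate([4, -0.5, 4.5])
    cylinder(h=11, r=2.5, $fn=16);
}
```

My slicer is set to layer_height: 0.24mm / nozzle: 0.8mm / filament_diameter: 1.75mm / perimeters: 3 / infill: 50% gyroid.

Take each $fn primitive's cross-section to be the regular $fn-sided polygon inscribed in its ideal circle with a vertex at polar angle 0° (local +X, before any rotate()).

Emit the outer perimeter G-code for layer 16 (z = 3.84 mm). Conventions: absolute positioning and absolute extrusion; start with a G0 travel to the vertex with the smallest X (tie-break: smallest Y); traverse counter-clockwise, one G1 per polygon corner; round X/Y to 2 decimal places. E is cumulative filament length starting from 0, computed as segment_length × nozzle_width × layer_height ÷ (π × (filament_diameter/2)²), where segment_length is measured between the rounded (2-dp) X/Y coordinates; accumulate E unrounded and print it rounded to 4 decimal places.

G0 X-5.50 Y0.00 Z3.84
G1 X-5.08 Y-2.10 E0.1710
G1 X-3.89 Y-3.89 E0.3425
G1 X-2.10 Y-5.08 E0.5141
G1 X0.00 Y-5.50 E0.6851
G1 X2.10 Y-5.08 E0.8560
G1 X3.89 Y-3.89 E1.0276
G1 X5.08 Y-2.10 E1.1992
G1 X5.50 Y0.00 E1.3701
G1 X5.08 Y2.10 E1.5411
G1 X3.89 Y3.89 E1.7127
G1 X2.10 Y5.08 E1.8842
G1 X0.00 Y5.50 E2.0552
G1 X-2.10 Y5.08 E2.2261
G1 X-3.89 Y3.89 E2.3977
G1 X-5.08 Y2.10 E2.5693
G1 X-5.50 Y0.00 E2.7402

At z = 3.84 mm: the r=5.5 cylinder gives a regular 16-gon of circumradius 5.5 (constant along its height); the 24.5×22.5 cube at (9.5, 6.5) contributes its full rectangle; the cylinder at (4, -0.5) is absent (z outside [4.5, 15.5]); After the difference (first − rest): starting from the r=5.5 cylinder, the 24.5×22.5 cube at (9.5, 6.5) misses the remaining region (no effect) — 1 connected region. The outline is a single polygon with 16 vertices. Extrusion per mm of travel: 0.8 × 0.24 / (π × 0.875²) = 0.079824. Accumulating E over each segment gives final E = 2.7402.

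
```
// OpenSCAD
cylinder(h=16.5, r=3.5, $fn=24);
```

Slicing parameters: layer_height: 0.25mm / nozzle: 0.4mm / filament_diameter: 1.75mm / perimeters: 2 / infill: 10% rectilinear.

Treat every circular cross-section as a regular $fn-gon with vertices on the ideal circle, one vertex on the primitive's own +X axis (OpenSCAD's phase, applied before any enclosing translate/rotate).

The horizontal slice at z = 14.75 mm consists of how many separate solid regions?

At z = 14.75 mm: the r=3.5 cylinder contributes a regular 24-gon of circumradius 3.5. The result has 1 disconnected region.

1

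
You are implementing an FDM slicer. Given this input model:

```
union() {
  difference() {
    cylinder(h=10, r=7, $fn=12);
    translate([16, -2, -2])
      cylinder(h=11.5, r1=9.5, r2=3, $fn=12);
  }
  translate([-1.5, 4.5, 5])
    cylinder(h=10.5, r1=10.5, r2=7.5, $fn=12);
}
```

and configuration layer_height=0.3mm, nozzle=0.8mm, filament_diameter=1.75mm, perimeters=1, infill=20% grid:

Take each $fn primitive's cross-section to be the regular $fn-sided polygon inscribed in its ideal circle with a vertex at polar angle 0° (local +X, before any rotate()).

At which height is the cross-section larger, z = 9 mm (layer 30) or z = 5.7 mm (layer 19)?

layer 19 (z = 5.7 mm)

Layer 30 (z = 9): the r=7 cylinder contributes a regular 12-gon of circumradius 7 (area = (12/2)·7.000²·sin(360°/12) = 147.00 mm²); the cone at (16, -2) contributes a regular 12-gon of circumradius 3.283 (interpolated between r1=9.5 and r2=3 at t=0.957) (area = (12/2)·3.283²·sin(360°/12) = 32.33 mm²); After the difference (first − rest): starting from the r=7 cylinder (147.00 mm²), the cone at (16, -2) misses the remaining region (no effect) — area = 147.00 mm²; the cone at (-1.5, 4.5) (r1=10.5→r2=7.5) has section circumradius 9.357 here — a regular 12-gon (area = (12/2)·9.357²·sin(360°/12) = 262.67 mm²); Taking the union: the regions partially overlap — summed areas 409.67 mm² minus the doubly-counted overlap 120.66 mm² gives 289.01 mm² — area = 289.01 mm². So its area = 289.01 mm². Layer 19 (z = 5.7): the cylinder: section is a regular 12-gon, circumradius r=7 (area = (12/2)·7.000²·sin(360°/12) = 147.00 mm²); the cone at (16, -2) (r1=9.5→r2=3) has section circumradius 5.148 here — a regular 12-gon (area = (12/2)·5.148²·sin(360°/12) = 79.50 mm²); After the difference (first − rest): starting from the r=7 cylinder (147.00 mm²), the cone at (16, -2) misses the remaining region (no effect) — area = 147.00 mm²; the cone at (-1.5, 4.5) contributes a regular 12-gon of circumradius 10.300 (interpolated between r1=10.5 and r2=7.5 at t=0.067) (area = (12/2)·10.300²·sin(360°/12) = 318.27 mm²); Taking the union: the regions partially overlap — summed areas 465.27 mm² minus the doubly-counted overlap 133.32 mm² gives 331.95 mm² — area = 331.95 mm². So its area = 331.95 mm². Layer 19 is larger (331.95 vs 289.01 mm²).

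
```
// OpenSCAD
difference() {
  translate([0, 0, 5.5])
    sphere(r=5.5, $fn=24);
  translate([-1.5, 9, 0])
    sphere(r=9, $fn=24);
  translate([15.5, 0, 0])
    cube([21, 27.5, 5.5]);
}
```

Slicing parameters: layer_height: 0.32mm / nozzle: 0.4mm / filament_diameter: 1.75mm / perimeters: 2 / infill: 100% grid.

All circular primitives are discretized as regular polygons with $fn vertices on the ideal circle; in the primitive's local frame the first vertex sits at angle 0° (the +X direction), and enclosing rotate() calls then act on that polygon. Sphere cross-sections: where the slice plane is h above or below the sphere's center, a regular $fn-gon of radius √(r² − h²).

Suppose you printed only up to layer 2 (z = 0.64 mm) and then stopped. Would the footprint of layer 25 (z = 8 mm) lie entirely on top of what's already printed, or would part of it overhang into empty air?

Compare the two slices. At z = 0.64: the r=5.5 sphere contributes a regular 24-gon of circumradius √(5.5²−4.86²) = 2.575 (area = (24/2)·2.575²·sin(360°/24) = 20.59 mm²); the sphere at (-1.5, 9): section is a regular 24-gon, circumradius = √(r²−h²) = √(9²−0.64²) = 8.977 (area = (24/2)·8.977²·sin(360°/24) = 250.30 mm²); the cube at (15.5, 0) (footprint 21×27.5) is included at this height (area 577.50 mm²); Taking the first minus the rest: starting from the r=5.5 sphere (20.59 mm²), the r=9 sphere at (-1.5, 9) partially overlaps it — only the 8.66 mm² overlap (of its 250.30 mm²) is removed, clipping the outline; the 21×27.5 cube at (15.5, 0) misses the remaining region (no effect) — area = 11.93 mm². At z = 8: the sphere: section is a regular 24-gon, circumradius = √(r²−h²) = √(5.5²−2.5²) = 4.899 (area = (24/2)·4.899²·sin(360°/24) = 74.54 mm²); the r=9 sphere at (-1.5, 9) slices to a regular 24-gon of circumradius 4.123 (√(r²−h²) with h=8 from center) (area = (24/2)·4.123²·sin(360°/24) = 52.80 mm²); the cube at (15.5, 0) is not intersected at this z (z outside [0, 5.5]); Subtracting the remaining from the first: starting from the r=5.5 sphere (74.54 mm²), the r=9 sphere at (-1.5, 9) misses the remaining region (no effect) — area = 74.54 mm². Checking containment: at z = 8 the cross-section extends beyond the z = 0.64 cross-section by about 62.61 mm².

part overhangs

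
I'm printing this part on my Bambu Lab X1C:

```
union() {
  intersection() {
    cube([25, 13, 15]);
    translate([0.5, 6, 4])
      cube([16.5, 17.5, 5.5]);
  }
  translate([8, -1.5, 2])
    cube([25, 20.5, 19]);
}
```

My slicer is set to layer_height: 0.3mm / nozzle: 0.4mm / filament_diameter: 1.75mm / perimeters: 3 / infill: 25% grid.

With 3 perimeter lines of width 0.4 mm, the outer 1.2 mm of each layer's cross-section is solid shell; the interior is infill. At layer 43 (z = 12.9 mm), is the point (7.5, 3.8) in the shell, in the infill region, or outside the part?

At z = 12.9 mm: the 25×13 cube contributes its full rectangle; the cube at (0.5, 6) is not intersected at this z (z outside [4, 9.5]); After intersecting: at least one operand is absent at this height, so nothing remains; the cube at (8, -1.5) (footprint 25×20.5) is included at this height; Combining (union): only the 25×20.5 cube at (8, -1.5) is present, so the union is just that shape — 1 connected region. Overall, the cross-section is a single solid region. The nearest boundary edge runs (8.00, 19.00)→(8.00, -1.50); distance from the point to it = 0.50 mm. The point is not inside any of the regions above, so it lies outside the cross-section (0.50 mm from the nearest boundary).

outside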